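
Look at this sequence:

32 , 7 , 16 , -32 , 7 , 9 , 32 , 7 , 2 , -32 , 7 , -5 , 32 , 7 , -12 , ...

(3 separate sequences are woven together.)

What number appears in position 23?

7

Read the sequence 3 terms at a time; column i is its own pattern.
Track A is 32, -32, 32, -32, 32, which is alternating ±32.
Track B is 7, 7, 7, 7, 7, which is the constant sequence 7.
Track C is 16, 9, 2, -5, -12, which is arithmetic, step −7.
The 23rd slot belongs to track B; its 8th term is 7.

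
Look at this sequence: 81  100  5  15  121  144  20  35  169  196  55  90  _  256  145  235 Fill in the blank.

225

The slot pattern repeats as AABB (period 4), so there are 2 interleaved tracks.
Track A is 81, 100, 121, 144, 169, 196, ?, 256, which is the squares 9², 10², 11², ….
Track B is 5, 15, 20, 35, 55, 90, 145, 235, which is Fibonacci-style (each term is the sum of the two before it).
Filling track A at index 7 by its rule yields 225.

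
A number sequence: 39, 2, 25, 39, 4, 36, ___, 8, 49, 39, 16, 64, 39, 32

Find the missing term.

39

Split by position mod 3 into 3 tracks.
Stream A is 39, 39, ?, 39, 39, which is the constant sequence 39.
Stream B is 2, 4, 8, 16, 32, which is powers of 2.
Stream C is 25, 36, 49, 64, which is perfect squares starting at 5².
So the missing entry in stream A is 39.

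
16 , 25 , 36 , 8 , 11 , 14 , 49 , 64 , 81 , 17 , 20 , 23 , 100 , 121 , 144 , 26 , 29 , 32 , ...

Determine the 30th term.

50

Reading positions in blocks of 6 reveals the pattern AAABBB — 2 tracks woven together.
Track A: 16, 25, 36, 49, 64, 81, 100, 121, 144. Perfect squares starting at 4².
Track B: 8, 11, 14, 17, 20, 23, 26, 29, 32. Arithmetic, step +3.
Term 30 comes from track B (its 15th entry): 50.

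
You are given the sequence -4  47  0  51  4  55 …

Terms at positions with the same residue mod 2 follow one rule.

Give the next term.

8

Positions 1, 3, 5, … form one subsequence and positions 2, 4, 6, … form another.
Track A = -4, 0, 4: arithmetic with common difference +4.
Track B = 47, 51, 55: linear: a_n = 43 + 4·n.
The 7th slot belongs to track A; its 4th term is 8.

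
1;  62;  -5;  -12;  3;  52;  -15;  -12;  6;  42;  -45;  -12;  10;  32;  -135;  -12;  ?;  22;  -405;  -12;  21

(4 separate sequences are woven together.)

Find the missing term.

Split by position mod 4: positions 1, 5, 9, … form one track, and each other residue class forms its own.
Track A: 1, 3, 6, 10, ?, 21. Triangular numbers starting at T_1.
Track B: 62, 52, 42, 32, 22. Arithmetic with common difference −10.
Track C: -5, -15, -45, -135, -405. Multiplying by 3 each time.
Track D: -12, -12, -12, -12, -12. Always -12.
Track A's pattern makes the blank 15.

15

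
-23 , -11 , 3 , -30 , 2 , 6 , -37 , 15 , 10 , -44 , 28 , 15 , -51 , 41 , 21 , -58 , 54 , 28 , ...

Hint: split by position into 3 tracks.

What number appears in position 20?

67

Split by position mod 3: positions 1, 4, 7, … form one track, and each other residue class forms its own.
Track A is -23, -30, -37, -44, -51, -58, which is arithmetic with common difference −7.
Track B is -11, 2, 15, 28, 41, 54, which is linear: a_n = -24 + 13·n.
Track C is 3, 6, 10, 15, 21, 28, which is triangular numbers n(n+1)/2 for n = 2, 3, ….
The 20th slot belongs to track B; its 7th term is 67.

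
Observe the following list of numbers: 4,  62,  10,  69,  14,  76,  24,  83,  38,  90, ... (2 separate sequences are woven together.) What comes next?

The terms cycle through 2 interleaved subsequences.
Stream A is 4, 10, 14, 24, 38, which is each term equals the sum of the previous two.
Stream B is 62, 69, 76, 83, 90, which is arithmetic, step +7.
Position 11 falls in stream A as its term 6, giving 62.

62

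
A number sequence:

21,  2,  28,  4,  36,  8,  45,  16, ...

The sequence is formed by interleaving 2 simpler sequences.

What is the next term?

55

Odd-indexed and even-indexed terms follow separate rules.
Stream A: 21, 28, 36, 45. Triangular numbers starting at T_6.
Stream B: 2, 4, 8, 16. Powers 2^1, 2^2, 2^3, ….
The 9th slot belongs to stream A; its 5th term is 55.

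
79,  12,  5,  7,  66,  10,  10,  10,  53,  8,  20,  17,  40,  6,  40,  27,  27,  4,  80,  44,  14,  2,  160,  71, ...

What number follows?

Taking every 4th term gives 4 separate tracks.
Subsequence A: 79, 66, 53, 40, 27, 14. Arithmetic, step −13.
Subsequence B: 12, 10, 8, 6, 4, 2. Subtracting 2 each time.
Subsequence C: 5, 10, 20, 40, 80, 160. A geometric progression (common ratio 2).
Subsequence D: 7, 10, 17, 27, 44, 71. Fibonacci-style (each term is the sum of the two before it).
Position 25 falls in subsequence A as its term 7, giving 1.

1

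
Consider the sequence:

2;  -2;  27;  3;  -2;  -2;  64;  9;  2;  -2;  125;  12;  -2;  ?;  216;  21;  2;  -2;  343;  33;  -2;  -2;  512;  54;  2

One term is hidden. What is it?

The terms cycle through 4 interleaved subsequences.
Subsequence A: 2, -2, 2, -2, 2, -2, 2 (the oscillation 2·(−1)^(n+1)).
Subsequence B: -2, -2, -2, ?, -2, -2 (constant -2).
Subsequence C: 27, 64, 125, 216, 343, 512 (consecutive cubes n³ from n = 3).
Subsequence D: 3, 9, 12, 21, 33, 54 (a Fibonacci-like recurrence a_n = a_{n-1} + a_{n-2}).
Filling subsequence B at index 4 by its rule yields -2.

-2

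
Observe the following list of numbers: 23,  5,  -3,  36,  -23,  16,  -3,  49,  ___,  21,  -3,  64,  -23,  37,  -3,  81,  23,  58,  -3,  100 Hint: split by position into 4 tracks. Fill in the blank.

23

Split by position mod 4: positions 1, 5, 9, … form one track, and each other residue class forms its own.
Track A: 23, -23, ?, -23, 23 (the oscillation 23·(−1)^(n+1)).
Track B: 5, 16, 21, 37, 58 (each term equals the sum of the previous two).
Track C: -3, -3, -3, -3, -3 (constant -3).
Track D: 36, 49, 64, 81, 100 (perfect squares starting at 6²).
Filling track A at index 3 by its rule yields 23.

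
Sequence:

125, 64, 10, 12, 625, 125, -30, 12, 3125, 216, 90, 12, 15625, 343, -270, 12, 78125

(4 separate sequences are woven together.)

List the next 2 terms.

512, 810

Read the sequence 4 terms at a time; column i is its own pattern.
Track A: 125, 625, 3125, 15625, 78125 (successive powers of 5).
Track B: 64, 125, 216, 343 (consecutive cubes n³ from n = 4).
Track C: 10, -30, 90, -270 (a geometric progression (common ratio -3)).
Track D: 12, 12, 12, 12 (the constant sequence 12).
Term 18 comes from track B (its 5th entry): 512.
Position 19 → track C, term 5 = 810.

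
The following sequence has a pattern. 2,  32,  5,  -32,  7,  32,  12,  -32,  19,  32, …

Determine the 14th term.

Taking every 2nd term gives 2 separate tracks.
Track A = 2, 5, 7, 12, 19: Fibonacci-style (each term is the sum of the two before it).
Track B = 32, -32, 32, -32, 32: alternating ±32.
Position 14 → track B, term 7 = 32.

32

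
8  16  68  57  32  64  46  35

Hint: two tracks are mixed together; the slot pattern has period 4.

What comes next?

Reading positions in blocks of 4 reveals the pattern AABB — 2 tracks woven together.
Stream A: 8, 16, 32, 64 (powers of 2).
Stream B: 68, 57, 46, 35 (subtracting 11 each time).
Term 9 comes from stream A (its 5th entry): 128.

128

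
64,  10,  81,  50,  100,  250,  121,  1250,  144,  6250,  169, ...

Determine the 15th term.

Odd-indexed and even-indexed terms follow separate rules.
Stream A is 64, 81, 100, 121, 144, 169, which is the squares 8², 9², 10², ….
Stream B is 10, 50, 250, 1250, 6250, which is a geometric progression (common ratio 5).
Term 15 comes from stream A (its 8th entry): 225.

225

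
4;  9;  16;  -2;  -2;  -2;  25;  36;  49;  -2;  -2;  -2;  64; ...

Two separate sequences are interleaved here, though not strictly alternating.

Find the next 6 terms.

Positions follow the repeating pattern AAABBB; grouping by letter gives 2 tracks.
Track A: 4, 9, 16, 25, 36, 49, 64 (the squares 2², 3², 4², …).
Track B: -2, -2, -2, -2, -2, -2 (constant -2).
Position 14 falls in track A as its term 8, giving 81.
Term 15 comes from track A (its 9th entry): 100.
The 16th slot belongs to track B; its 7th term is -2.
Position 17 → track B, term 8 = -2.
Position 18 falls in track B as its term 9, giving -2.
Position 19 → track A, term 10 = 121.

81, 100, -2, -2, -2, 121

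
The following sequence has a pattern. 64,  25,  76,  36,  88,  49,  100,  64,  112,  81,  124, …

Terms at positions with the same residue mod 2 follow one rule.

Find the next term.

Odd-indexed and even-indexed terms follow separate rules.
Subsequence A = 64, 76, 88, 100, 112, 124: arithmetic with common difference +12.
Subsequence B = 25, 36, 49, 64, 81: perfect squares starting at 5².
Term 12 comes from subsequence B (its 6th entry): 100.

100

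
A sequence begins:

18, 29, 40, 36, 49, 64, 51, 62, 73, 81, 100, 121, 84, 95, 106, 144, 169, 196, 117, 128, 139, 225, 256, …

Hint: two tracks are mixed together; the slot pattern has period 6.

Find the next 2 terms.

289, 150

Positions follow the repeating pattern AAABBB; grouping by letter gives 2 tracks.
Track A is 18, 29, 40, 51, 62, 73, 84, 95, 106, 117, 128, 139, which is adding 11 each time.
Track B is 36, 49, 64, 81, 100, 121, 144, 169, 196, 225, 256, which is consecutive squares n² from n = 6.
The 24th slot belongs to track B; its 12th term is 289.
Position 25 → track A, term 13 = 150.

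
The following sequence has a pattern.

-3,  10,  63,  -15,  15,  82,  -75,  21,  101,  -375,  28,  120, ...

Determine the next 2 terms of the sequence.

Split by position mod 3 into 3 tracks.
Subsequence A: -3, -15, -75, -375. A geometric progression (common ratio 5).
Subsequence B: 10, 15, 21, 28. Triangular numbers starting at T_4.
Subsequence C: 63, 82, 101, 120. Arithmetic, step +19.
Position 13 → subsequence A, term 5 = -1875.
The 14th slot belongs to subsequence B; its 5th term is 36.

-1875, 36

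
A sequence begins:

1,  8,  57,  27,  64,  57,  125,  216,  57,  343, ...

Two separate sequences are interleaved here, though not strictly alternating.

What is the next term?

512

Reading positions in blocks of 3 reveals the pattern AAB — 2 tracks woven together.
Track A: 1, 8, 27, 64, 125, 216, 343 (consecutive cubes n³ from n = 1).
Track B: 57, 57, 57 (the constant sequence 57).
Position 11 falls in track A as its term 8, giving 512.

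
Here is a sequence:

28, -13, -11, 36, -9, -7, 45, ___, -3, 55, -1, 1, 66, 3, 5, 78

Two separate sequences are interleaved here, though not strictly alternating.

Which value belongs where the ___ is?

The slot pattern repeats as ABB (period 3), so there are 2 interleaved tracks.
Track A is 28, 36, 45, 55, 66, 78, which is the triangular numbers T_7, T_8, ….
Track B is -13, -11, -9, -7, ?, -3, -1, 1, 3, 5, which is arithmetic, step +2.
So the missing entry in track B is -5.

-5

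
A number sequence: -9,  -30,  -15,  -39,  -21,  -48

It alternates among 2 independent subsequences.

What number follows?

The terms cycle through 2 interleaved subsequences.
Stream A: -9, -15, -21 (linear: a_n = -3 − 6·n).
Stream B: -30, -39, -48 (arithmetic with common difference −9).
The 7th slot belongs to stream A; its 4th term is -27.

-27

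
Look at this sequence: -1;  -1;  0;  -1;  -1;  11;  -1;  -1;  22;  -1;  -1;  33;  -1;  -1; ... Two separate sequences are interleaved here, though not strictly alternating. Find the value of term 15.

Positions follow the repeating pattern AAB; grouping by letter gives 2 tracks.
Subsequence A: -1, -1, -1, -1, -1, -1, -1, -1, -1, -1 (the constant sequence -1).
Subsequence B: 0, 11, 22, 33 (adding 11 each time).
Position 15 → subsequence B, term 5 = 44.

44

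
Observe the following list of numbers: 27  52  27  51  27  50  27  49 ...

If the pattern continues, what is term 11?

27

Split by position mod 2 into 2 tracks.
Stream A: 27, 27, 27, 27 (the constant sequence 27).
Stream B: 52, 51, 50, 49 (arithmetic with common difference −1).
Position 11 falls in stream A as its term 6, giving 27.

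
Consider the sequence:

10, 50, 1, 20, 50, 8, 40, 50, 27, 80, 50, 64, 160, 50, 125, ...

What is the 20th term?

50

Taking every 3rd term gives 3 separate tracks.
Track A = 10, 20, 40, 80, 160: a geometric progression (common ratio 2).
Track B = 50, 50, 50, 50, 50: the constant sequence 50.
Track C = 1, 8, 27, 64, 125: the cubes 1³, 2³, 3³, ….
Position 20 → track B, term 7 = 50.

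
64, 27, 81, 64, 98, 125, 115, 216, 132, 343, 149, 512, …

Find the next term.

Taking every 2nd term gives 2 separate tracks.
Stream A: 64, 81, 98, 115, 132, 149. Arithmetic, step +17.
Stream B: 27, 64, 125, 216, 343, 512. Perfect cubes starting at 3³.
Position 13 → stream A, term 7 = 166.

166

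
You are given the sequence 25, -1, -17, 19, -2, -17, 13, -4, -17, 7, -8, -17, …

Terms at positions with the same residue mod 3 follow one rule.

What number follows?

Taking every 3rd term gives 3 separate tracks.
Stream A: 25, 19, 13, 7 (linear: a_n = 31 − 6·n).
Stream B: -1, -2, -4, -8 (geometric with ratio 2).
Stream C: -17, -17, -17, -17 (constant -17).
The 13th slot belongs to stream A; its 5th term is 1.

1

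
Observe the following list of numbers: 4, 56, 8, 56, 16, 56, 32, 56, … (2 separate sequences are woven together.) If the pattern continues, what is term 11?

128

Positions 1, 3, 5, … form one subsequence and positions 2, 4, 6, … form another.
Track A: 4, 8, 16, 32 (powers of 2).
Track B: 56, 56, 56, 56 (always 56).
The 11th slot belongs to track A; its 6th term is 128.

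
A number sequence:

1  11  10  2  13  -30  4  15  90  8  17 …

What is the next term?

-270

Split by position mod 3: positions 1, 4, 7, … form one track, and each other residue class forms its own.
Track A: 1, 2, 4, 8. Powers of 2.
Track B: 11, 13, 15, 17. Arithmetic with common difference +2.
Track C: 10, -30, 90. Geometric, ×-3 each step.
Term 12 comes from track C (its 4th entry): -270.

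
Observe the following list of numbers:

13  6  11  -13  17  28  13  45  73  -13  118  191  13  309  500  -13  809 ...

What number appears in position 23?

The slot pattern repeats as ABB (period 3), so there are 2 interleaved tracks.
Subsequence A = 13, -13, 13, -13, 13, -13: the oscillation 13·(−1)^(n+1).
Subsequence B = 6, 11, 17, 28, 45, 73, 118, 191, 309, 500, 809: Fibonacci-style (each term is the sum of the two before it).
Position 23 falls in subsequence B as its term 15, giving 5545.

5545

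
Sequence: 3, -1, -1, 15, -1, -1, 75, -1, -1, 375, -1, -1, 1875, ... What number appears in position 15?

-1

The slot pattern repeats as ABB (period 3), so there are 2 interleaved tracks.
Track A = 3, 15, 75, 375, 1875: multiplying by 5 each time.
Track B = -1, -1, -1, -1, -1, -1, -1, -1: constant -1.
Position 15 → track B, term 10 = -1.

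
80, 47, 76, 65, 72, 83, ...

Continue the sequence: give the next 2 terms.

Odd-indexed and even-indexed terms follow separate rules.
Track A: 80, 76, 72. Arithmetic with common difference −4.
Track B: 47, 65, 83. Linear: a_n = 29 + 18·n.
Position 7 → track A, term 4 = 68.
Term 8 comes from track B (its 4th entry): 101.

68, 101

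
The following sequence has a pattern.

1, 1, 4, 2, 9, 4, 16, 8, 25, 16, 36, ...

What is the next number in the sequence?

32

Split by position mod 2 into 2 tracks.
Stream A is 1, 4, 9, 16, 25, 36, which is consecutive squares n² from n = 1.
Stream B is 1, 2, 4, 8, 16, which is powers of 2.
Position 12 falls in stream B as its term 6, giving 32.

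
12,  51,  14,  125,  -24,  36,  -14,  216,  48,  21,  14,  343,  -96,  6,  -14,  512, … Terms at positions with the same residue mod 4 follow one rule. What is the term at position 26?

-39

Read the sequence 4 terms at a time; column i is its own pattern.
Stream A is 12, -24, 48, -96, which is geometric with ratio -2.
Stream B is 51, 36, 21, 6, which is arithmetic with common difference −15.
Stream C is 14, -14, 14, -14, which is oscillating between 14 and -14.
Stream D is 125, 216, 343, 512, which is consecutive cubes n³ from n = 5.
Position 26 → stream B, term 7 = -39.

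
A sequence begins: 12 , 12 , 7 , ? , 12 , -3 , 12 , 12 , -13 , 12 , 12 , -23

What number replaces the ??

Positions follow the repeating pattern AAB; grouping by letter gives 2 tracks.
Track A is 12, 12, ?, 12, 12, 12, 12, 12, which is constant 12.
Track B is 7, -3, -13, -23, which is subtracting 10 each time.
So the missing entry in track A is 12.

12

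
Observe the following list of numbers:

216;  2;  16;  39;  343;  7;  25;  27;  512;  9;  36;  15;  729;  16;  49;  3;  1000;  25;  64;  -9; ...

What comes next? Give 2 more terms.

1331, 41

Taking every 4th term gives 4 separate tracks.
Track A = 216, 343, 512, 729, 1000: the cubes 6³, 7³, 8³, ….
Track B = 2, 7, 9, 16, 25: a Fibonacci-like recurrence a_n = a_{n-1} + a_{n-2}.
Track C = 16, 25, 36, 49, 64: the squares 4², 5², 6², ….
Track D = 39, 27, 15, 3, -9: subtracting 12 each time.
Position 21 → track A, term 6 = 1331.
Position 22 → track B, term 6 = 41.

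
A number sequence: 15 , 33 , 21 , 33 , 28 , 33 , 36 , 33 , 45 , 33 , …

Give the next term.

Split by position mod 2 into 2 tracks.
Stream A: 15, 21, 28, 36, 45 (triangular numbers starting at T_5).
Stream B: 33, 33, 33, 33, 33 (constant 33).
Position 11 → stream A, term 6 = 55.

55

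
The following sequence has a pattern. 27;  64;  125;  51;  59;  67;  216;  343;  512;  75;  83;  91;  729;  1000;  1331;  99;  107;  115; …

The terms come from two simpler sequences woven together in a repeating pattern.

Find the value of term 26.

Reading positions in blocks of 6 reveals the pattern AAABBB — 2 tracks woven together.
Track A: 27, 64, 125, 216, 343, 512, 729, 1000, 1331 — consecutive cubes n³ from n = 3.
Track B: 51, 59, 67, 75, 83, 91, 99, 107, 115 — linear: a_n = 43 + 8·n.
Position 26 → track A, term 14 = 4096.

4096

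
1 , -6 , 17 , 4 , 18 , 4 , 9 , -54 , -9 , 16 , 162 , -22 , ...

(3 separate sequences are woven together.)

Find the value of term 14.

Split by position mod 3 into 3 tracks.
Track A: 1, 4, 9, 16. Perfect squares starting at 1².
Track B: -6, 18, -54, 162. Geometric, ×-3 each step.
Track C: 17, 4, -9, -22. Arithmetic with common difference −13.
Term 14 comes from track B (its 5th entry): -486.

-486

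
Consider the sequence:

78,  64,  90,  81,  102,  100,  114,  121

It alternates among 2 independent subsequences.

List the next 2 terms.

The terms cycle through 2 interleaved subsequences.
Track A: 78, 90, 102, 114 (arithmetic, step +12).
Track B: 64, 81, 100, 121 (perfect squares starting at 8²).
Position 9 falls in track A as its term 5, giving 126.
Position 10 falls in track B as its term 5, giving 144.

126, 144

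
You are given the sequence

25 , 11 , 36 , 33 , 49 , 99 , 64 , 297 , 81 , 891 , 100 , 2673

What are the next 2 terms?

121, 8019

Split by position mod 2 into 2 tracks.
Track A: 25, 36, 49, 64, 81, 100. Perfect squares starting at 5².
Track B: 11, 33, 99, 297, 891, 2673. Geometric with ratio 3.
Term 13 comes from track A (its 7th entry): 121.
Position 14 falls in track B as its term 7, giving 8019.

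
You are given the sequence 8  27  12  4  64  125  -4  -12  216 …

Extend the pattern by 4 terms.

Positions follow the repeating pattern AABB; grouping by letter gives 2 tracks.
Track A is 8, 27, 64, 125, 216, which is consecutive cubes n³ from n = 2.
Track B is 12, 4, -4, -12, which is arithmetic, step −8.
Position 10 → track A, term 6 = 343.
Position 11 falls in track B as its term 5, giving -20.
The 12th slot belongs to track B; its 6th term is -28.
Position 13 falls in track A as its term 7, giving 512.

343, -20, -28, 512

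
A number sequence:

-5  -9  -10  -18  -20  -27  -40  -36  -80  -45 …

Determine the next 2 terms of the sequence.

-160, -54

Taking every 2nd term gives 2 separate tracks.
Subsequence A = -5, -10, -20, -40, -80: multiplying by 2 each time.
Subsequence B = -9, -18, -27, -36, -45: linear: a_n = −9·n.
Term 11 comes from subsequence A (its 6th entry): -160.
Position 12 → subsequence B, term 6 = -54.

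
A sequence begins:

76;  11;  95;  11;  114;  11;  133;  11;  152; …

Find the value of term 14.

Positions 1, 3, 5, … form one subsequence and positions 2, 4, 6, … form another.
Track A: 76, 95, 114, 133, 152 — arithmetic, step +19.
Track B: 11, 11, 11, 11 — the constant sequence 11.
Position 14 → track B, term 7 = 11.

11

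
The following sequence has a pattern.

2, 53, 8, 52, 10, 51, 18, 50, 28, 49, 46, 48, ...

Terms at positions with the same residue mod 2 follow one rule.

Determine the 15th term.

120

Split by position mod 2 into 2 tracks.
Stream A: 2, 8, 10, 18, 28, 46 (a Fibonacci-like recurrence a_n = a_{n-1} + a_{n-2}).
Stream B: 53, 52, 51, 50, 49, 48 (arithmetic with common difference −1).
Term 15 comes from stream A (its 8th entry): 120.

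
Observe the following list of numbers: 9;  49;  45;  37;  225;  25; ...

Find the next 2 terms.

1125, 13

Split by position mod 2 into 2 tracks.
Stream A: 9, 45, 225 — geometric with ratio 5.
Stream B: 49, 37, 25 — arithmetic, step −12.
The 7th slot belongs to stream A; its 4th term is 1125.
The 8th slot belongs to stream B; its 4th term is 13.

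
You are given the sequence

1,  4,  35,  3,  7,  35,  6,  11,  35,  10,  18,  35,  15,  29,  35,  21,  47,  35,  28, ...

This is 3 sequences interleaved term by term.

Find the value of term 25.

45

Split by position mod 3: positions 1, 4, 7, … form one track, and each other residue class forms its own.
Subsequence A: 1, 3, 6, 10, 15, 21, 28 — triangular numbers starting at T_1.
Subsequence B: 4, 7, 11, 18, 29, 47 — each term equals the sum of the previous two.
Subsequence C: 35, 35, 35, 35, 35, 35 — the constant sequence 35.
Term 25 comes from subsequence A (its 9th entry): 45.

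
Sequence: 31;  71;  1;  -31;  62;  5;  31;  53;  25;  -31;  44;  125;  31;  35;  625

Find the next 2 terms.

Split by position mod 3 into 3 tracks.
Stream A = 31, -31, 31, -31, 31: the oscillation 31·(−1)^(n+1).
Stream B = 71, 62, 53, 44, 35: arithmetic, step −9.
Stream C = 1, 5, 25, 125, 625: powers 5^0, 5^1, 5^2, ….
Term 16 comes from stream A (its 6th entry): -31.
Position 17 → stream B, term 6 = 26.

-31, 26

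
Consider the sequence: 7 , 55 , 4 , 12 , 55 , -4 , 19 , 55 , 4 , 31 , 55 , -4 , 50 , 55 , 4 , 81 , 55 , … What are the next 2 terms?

-4, 131

Taking every 3rd term gives 3 separate tracks.
Track A: 7, 12, 19, 31, 50, 81 — Fibonacci-style (each term is the sum of the two before it).
Track B: 55, 55, 55, 55, 55, 55 — the constant sequence 55.
Track C: 4, -4, 4, -4, 4 — the oscillation 4·(−1)^(n+1).
Position 18 → track C, term 6 = -4.
Position 19 → track A, term 7 = 131.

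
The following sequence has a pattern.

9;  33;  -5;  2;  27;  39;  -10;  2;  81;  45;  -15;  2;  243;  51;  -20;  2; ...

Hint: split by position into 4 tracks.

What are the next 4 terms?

Read the sequence 4 terms at a time; column i is its own pattern.
Subsequence A: 9, 27, 81, 243 — geometric, ×3 each step.
Subsequence B: 33, 39, 45, 51 — linear: a_n = 27 + 6·n.
Subsequence C: -5, -10, -15, -20 — arithmetic with common difference −5.
Subsequence D: 2, 2, 2, 2 — constant 2.
Position 17 → subsequence A, term 5 = 729.
Position 18 falls in subsequence B as its term 5, giving 57.
Term 19 comes from subsequence C (its 5th entry): -25.
The 20th slot belongs to subsequence D; its 5th term is 2.

729, 57, -25, 2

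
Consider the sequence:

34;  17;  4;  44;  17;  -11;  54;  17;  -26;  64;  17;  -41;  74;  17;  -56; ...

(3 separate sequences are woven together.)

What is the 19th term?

Split by position mod 3: positions 1, 4, 7, … form one track, and each other residue class forms its own.
Stream A = 34, 44, 54, 64, 74: linear: a_n = 24 + 10·n.
Stream B = 17, 17, 17, 17, 17: the constant sequence 17.
Stream C = 4, -11, -26, -41, -56: arithmetic with common difference −15.
Position 19 falls in stream A as its term 7, giving 94.

94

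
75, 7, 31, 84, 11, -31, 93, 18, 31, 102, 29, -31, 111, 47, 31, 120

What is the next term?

76

Split by position mod 3 into 3 tracks.
Stream A: 75, 84, 93, 102, 111, 120. Arithmetic, step +9.
Stream B: 7, 11, 18, 29, 47. Each term equals the sum of the previous two.
Stream C: 31, -31, 31, -31, 31. The oscillation 31·(−1)^(n+1).
Position 17 → stream B, term 6 = 76.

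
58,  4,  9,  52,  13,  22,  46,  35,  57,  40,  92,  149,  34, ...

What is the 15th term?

Reading positions in blocks of 3 reveals the pattern ABB — 2 tracks woven together.
Track A = 58, 52, 46, 40, 34: arithmetic with common difference −6.
Track B = 4, 9, 13, 22, 35, 57, 92, 149: each term equals the sum of the previous two.
The 15th slot belongs to track B; its 10th term is 390.

390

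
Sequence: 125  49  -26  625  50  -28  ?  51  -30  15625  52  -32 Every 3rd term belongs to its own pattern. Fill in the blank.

The terms cycle through 3 interleaved subsequences.
Track A: 125, 625, ?, 15625. Powers 5^3, 5^4, 5^5, ….
Track B: 49, 50, 51, 52. Arithmetic with common difference +1.
Track C: -26, -28, -30, -32. Linear: a_n = -24 − 2·n.
The gap is track A's term 3; the rule gives 3125.

3125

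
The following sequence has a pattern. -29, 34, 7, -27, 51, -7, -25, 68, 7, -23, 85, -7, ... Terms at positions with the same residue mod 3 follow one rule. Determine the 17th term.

119

The terms cycle through 3 interleaved subsequences.
Subsequence A: -29, -27, -25, -23 (linear: a_n = -31 + 2·n).
Subsequence B: 34, 51, 68, 85 (adding 17 each time).
Subsequence C: 7, -7, 7, -7 (alternating ±7).
Position 17 falls in subsequence B as its term 6, giving 119.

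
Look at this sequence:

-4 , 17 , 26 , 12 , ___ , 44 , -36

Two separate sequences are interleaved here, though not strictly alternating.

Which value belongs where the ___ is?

Positions follow the repeating pattern ABB; grouping by letter gives 2 tracks.
Track A = -4, 12, -36: geometric, ×-3 each step.
Track B = 17, 26, ?, 44: arithmetic, step +9.
Filling track B at index 3 by its rule yields 35.

35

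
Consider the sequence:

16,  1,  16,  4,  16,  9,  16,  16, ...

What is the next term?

16

The terms cycle through 2 interleaved subsequences.
Track A = 16, 16, 16, 16: the constant sequence 16.
Track B = 1, 4, 9, 16: the squares 1², 2², 3², ….
Position 9 falls in track A as its term 5, giving 16.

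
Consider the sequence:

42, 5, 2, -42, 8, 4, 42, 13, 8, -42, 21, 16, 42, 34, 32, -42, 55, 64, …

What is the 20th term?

Taking every 3rd term gives 3 separate tracks.
Track A: 42, -42, 42, -42, 42, -42 (the oscillation 42·(−1)^(n+1)).
Track B: 5, 8, 13, 21, 34, 55 (each term equals the sum of the previous two).
Track C: 2, 4, 8, 16, 32, 64 (successive powers of 2).
Position 20 falls in track B as its term 7, giving 89.

89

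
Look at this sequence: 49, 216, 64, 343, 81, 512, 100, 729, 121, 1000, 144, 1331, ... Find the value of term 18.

Positions 1, 3, 5, … form one subsequence and positions 2, 4, 6, … form another.
Subsequence A = 49, 64, 81, 100, 121, 144: perfect squares starting at 7².
Subsequence B = 216, 343, 512, 729, 1000, 1331: perfect cubes starting at 6³.
The 18th slot belongs to subsequence B; its 9th term is 2744.

2744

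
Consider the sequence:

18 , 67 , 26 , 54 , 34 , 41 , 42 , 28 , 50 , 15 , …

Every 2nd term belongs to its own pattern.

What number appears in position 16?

Odd-indexed and even-indexed terms follow separate rules.
Subsequence A: 18, 26, 34, 42, 50 (arithmetic with common difference +8).
Subsequence B: 67, 54, 41, 28, 15 (subtracting 13 each time).
Position 16 → subsequence B, term 8 = -24.

-24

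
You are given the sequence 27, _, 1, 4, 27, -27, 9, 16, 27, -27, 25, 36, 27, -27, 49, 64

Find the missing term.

-27

The slot pattern repeats as AABB (period 4), so there are 2 interleaved tracks.
Track A: 27, ?, 27, -27, 27, -27, 27, -27 (oscillating between 27 and -27).
Track B: 1, 4, 9, 16, 25, 36, 49, 64 (the squares 1², 2², 3², …).
So the missing entry in track A is -27.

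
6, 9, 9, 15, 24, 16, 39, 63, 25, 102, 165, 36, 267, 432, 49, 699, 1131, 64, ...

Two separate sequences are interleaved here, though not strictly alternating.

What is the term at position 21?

The slot pattern repeats as AAB (period 3), so there are 2 interleaved tracks.
Stream A: 6, 9, 15, 24, 39, 63, 102, 165, 267, 432, 699, 1131. A Fibonacci-like recurrence a_n = a_{n-1} + a_{n-2}.
Stream B: 9, 16, 25, 36, 49, 64. The squares 3², 4², 5², ….
Position 21 falls in stream B as its term 7, giving 81.

81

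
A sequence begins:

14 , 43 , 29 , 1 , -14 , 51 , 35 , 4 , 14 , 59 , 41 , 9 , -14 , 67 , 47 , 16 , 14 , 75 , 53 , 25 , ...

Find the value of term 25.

14

Split by position mod 4 into 4 tracks.
Track A = 14, -14, 14, -14, 14: alternating ±14.
Track B = 43, 51, 59, 67, 75: arithmetic with common difference +8.
Track C = 29, 35, 41, 47, 53: arithmetic, step +6.
Track D = 1, 4, 9, 16, 25: consecutive squares n² from n = 1.
Position 25 → track A, term 7 = 14.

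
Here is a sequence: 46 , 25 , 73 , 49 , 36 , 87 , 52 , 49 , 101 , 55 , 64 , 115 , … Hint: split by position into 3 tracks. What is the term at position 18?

Read the sequence 3 terms at a time; column i is its own pattern.
Track A is 46, 49, 52, 55, which is arithmetic with common difference +3.
Track B is 25, 36, 49, 64, which is perfect squares starting at 5².
Track C is 73, 87, 101, 115, which is arithmetic, step +14.
The 18th slot belongs to track C; its 6th term is 143.

143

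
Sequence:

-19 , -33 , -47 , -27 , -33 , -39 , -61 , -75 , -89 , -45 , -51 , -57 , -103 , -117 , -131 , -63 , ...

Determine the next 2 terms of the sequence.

-69, -75

Positions follow the repeating pattern AAABBB; grouping by letter gives 2 tracks.
Subsequence A = -19, -33, -47, -61, -75, -89, -103, -117, -131: linear: a_n = -5 − 14·n.
Subsequence B = -27, -33, -39, -45, -51, -57, -63: arithmetic, step −6.
Position 17 falls in subsequence B as its term 8, giving -69.
Term 18 comes from subsequence B (its 9th entry): -75.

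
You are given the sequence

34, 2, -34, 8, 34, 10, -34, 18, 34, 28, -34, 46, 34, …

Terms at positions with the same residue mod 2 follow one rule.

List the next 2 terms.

74, -34

Split by position mod 2 into 2 tracks.
Subsequence A: 34, -34, 34, -34, 34, -34, 34 (the oscillation 34·(−1)^(n+1)).
Subsequence B: 2, 8, 10, 18, 28, 46 (each term equals the sum of the previous two).
Position 14 falls in subsequence B as its term 7, giving 74.
Position 15 → subsequence A, term 8 = -34.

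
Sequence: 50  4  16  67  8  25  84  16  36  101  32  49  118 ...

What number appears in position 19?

152

Taking every 3rd term gives 3 separate tracks.
Stream A: 50, 67, 84, 101, 118. Adding 17 each time.
Stream B: 4, 8, 16, 32. Powers 2^2, 2^3, 2^4, ….
Stream C: 16, 25, 36, 49. Perfect squares starting at 4².
The 19th slot belongs to stream A; its 7th term is 152.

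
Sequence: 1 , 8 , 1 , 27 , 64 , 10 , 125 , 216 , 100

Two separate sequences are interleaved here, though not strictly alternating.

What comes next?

343

Reading positions in blocks of 3 reveals the pattern AAB — 2 tracks woven together.
Subsequence A: 1, 8, 27, 64, 125, 216 (perfect cubes starting at 1³).
Subsequence B: 1, 10, 100 (powers of 10).
Position 10 falls in subsequence A as its term 7, giving 343.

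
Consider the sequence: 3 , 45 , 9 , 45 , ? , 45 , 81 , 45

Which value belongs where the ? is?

Odd-indexed and even-indexed terms follow separate rules.
Stream A: 3, 9, ?, 81 — powers of 3.
Stream B: 45, 45, 45, 45 — constant 45.
Filling stream A at index 3 by its rule yields 27.

27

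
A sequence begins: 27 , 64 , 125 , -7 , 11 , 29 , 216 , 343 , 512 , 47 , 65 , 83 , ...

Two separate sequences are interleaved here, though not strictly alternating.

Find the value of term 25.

The slot pattern repeats as AAABBB (period 6), so there are 2 interleaved tracks.
Stream A: 27, 64, 125, 216, 343, 512. Consecutive cubes n³ from n = 3.
Stream B: -7, 11, 29, 47, 65, 83. Arithmetic, step +18.
Position 25 falls in stream A as its term 13, giving 3375.

3375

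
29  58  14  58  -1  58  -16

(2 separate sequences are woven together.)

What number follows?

Positions 1, 3, 5, … form one subsequence and positions 2, 4, 6, … form another.
Track A = 29, 14, -1, -16: subtracting 15 each time.
Track B = 58, 58, 58: always 58.
Term 8 comes from track B (its 4th entry): 58.

58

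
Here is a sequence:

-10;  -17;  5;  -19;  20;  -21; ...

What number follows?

Positions 1, 3, 5, … form one subsequence and positions 2, 4, 6, … form another.
Track A: -10, 5, 20 (linear: a_n = -25 + 15·n).
Track B: -17, -19, -21 (arithmetic, step −2).
Position 7 falls in track A as its term 4, giving 35.

35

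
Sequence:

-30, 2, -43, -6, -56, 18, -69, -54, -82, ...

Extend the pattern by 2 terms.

162, -95

The terms cycle through 2 interleaved subsequences.
Stream A: -30, -43, -56, -69, -82 — arithmetic, step −13.
Stream B: 2, -6, 18, -54 — geometric, ×-3 each step.
Position 10 falls in stream B as its term 5, giving 162.
Position 11 → stream A, term 6 = -95.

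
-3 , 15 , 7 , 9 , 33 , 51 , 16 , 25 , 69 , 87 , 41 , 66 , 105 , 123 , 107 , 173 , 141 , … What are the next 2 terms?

Positions follow the repeating pattern AABB; grouping by letter gives 2 tracks.
Subsequence A = -3, 15, 33, 51, 69, 87, 105, 123, 141: arithmetic with common difference +18.
Subsequence B = 7, 9, 16, 25, 41, 66, 107, 173: each term equals the sum of the previous two.
The 18th slot belongs to subsequence A; its 10th term is 159.
Position 19 falls in subsequence B as its term 9, giving 280.

159, 280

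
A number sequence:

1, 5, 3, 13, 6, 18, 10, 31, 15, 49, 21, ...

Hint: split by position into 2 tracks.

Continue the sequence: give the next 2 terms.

The terms cycle through 2 interleaved subsequences.
Track A: 1, 3, 6, 10, 15, 21. Triangular numbers starting at T_1.
Track B: 5, 13, 18, 31, 49. Each term equals the sum of the previous two.
Term 12 comes from track B (its 6th entry): 80.
Term 13 comes from track A (its 7th entry): 28.

80, 28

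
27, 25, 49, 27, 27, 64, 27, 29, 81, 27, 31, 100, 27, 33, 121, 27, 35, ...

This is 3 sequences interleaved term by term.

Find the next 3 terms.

144, 27, 37

Read the sequence 3 terms at a time; column i is its own pattern.
Track A: 27, 27, 27, 27, 27, 27 — always 27.
Track B: 25, 27, 29, 31, 33, 35 — linear: a_n = 23 + 2·n.
Track C: 49, 64, 81, 100, 121 — perfect squares starting at 7².
The 18th slot belongs to track C; its 6th term is 144.
Position 19 → track A, term 7 = 27.
Position 20 → track B, term 7 = 37.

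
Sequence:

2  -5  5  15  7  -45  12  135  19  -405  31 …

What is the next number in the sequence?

1215

Positions 1, 3, 5, … form one subsequence and positions 2, 4, 6, … form another.
Stream A: 2, 5, 7, 12, 19, 31 (a Fibonacci-like recurrence a_n = a_{n-1} + a_{n-2}).
Stream B: -5, 15, -45, 135, -405 (geometric with ratio -3).
The 12th slot belongs to stream B; its 6th term is 1215.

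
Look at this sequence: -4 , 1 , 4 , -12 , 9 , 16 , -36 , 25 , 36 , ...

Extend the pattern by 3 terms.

The slot pattern repeats as ABB (period 3), so there are 2 interleaved tracks.
Subsequence A = -4, -12, -36: geometric with ratio 3.
Subsequence B = 1, 4, 9, 16, 25, 36: perfect squares starting at 1².
Term 10 comes from subsequence A (its 4th entry): -108.
Position 11 → subsequence B, term 7 = 49.
The 12th slot belongs to subsequence B; its 8th term is 64.

-108, 49, 64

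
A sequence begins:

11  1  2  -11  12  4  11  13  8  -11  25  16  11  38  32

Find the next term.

Split by position mod 3: positions 1, 4, 7, … form one track, and each other residue class forms its own.
Track A = 11, -11, 11, -11, 11: oscillating between 11 and -11.
Track B = 1, 12, 13, 25, 38: each term equals the sum of the previous two.
Track C = 2, 4, 8, 16, 32: powers of 2.
Position 16 → track A, term 6 = -11.

-11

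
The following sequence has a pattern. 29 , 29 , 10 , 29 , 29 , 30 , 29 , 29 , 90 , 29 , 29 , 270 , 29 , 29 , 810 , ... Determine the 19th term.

29

Positions follow the repeating pattern AAB; grouping by letter gives 2 tracks.
Track A: 29, 29, 29, 29, 29, 29, 29, 29, 29, 29 (constant 29).
Track B: 10, 30, 90, 270, 810 (geometric with ratio 3).
The 19th slot belongs to track A; its 13th term is 29.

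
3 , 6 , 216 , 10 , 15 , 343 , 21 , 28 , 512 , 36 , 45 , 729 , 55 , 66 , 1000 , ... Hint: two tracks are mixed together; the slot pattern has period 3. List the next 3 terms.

78, 91, 1331

Reading positions in blocks of 3 reveals the pattern AAB — 2 tracks woven together.
Stream A: 3, 6, 10, 15, 21, 28, 36, 45, 55, 66. Triangular numbers starting at T_2.
Stream B: 216, 343, 512, 729, 1000. Consecutive cubes n³ from n = 6.
Position 16 falls in stream A as its term 11, giving 78.
The 17th slot belongs to stream A; its 12th term is 91.
Term 18 comes from stream B (its 6th entry): 1331.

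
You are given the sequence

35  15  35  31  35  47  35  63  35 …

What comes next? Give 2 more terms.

Positions 1, 3, 5, … form one subsequence and positions 2, 4, 6, … form another.
Track A: 35, 35, 35, 35, 35 — the constant sequence 35.
Track B: 15, 31, 47, 63 — linear: a_n = -1 + 16·n.
Term 10 comes from track B (its 5th entry): 79.
Position 11 falls in track A as its term 6, giving 35.

79, 35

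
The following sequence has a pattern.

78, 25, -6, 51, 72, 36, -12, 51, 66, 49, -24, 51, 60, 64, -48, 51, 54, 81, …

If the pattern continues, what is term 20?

Split by position mod 4: positions 1, 5, 9, … form one track, and each other residue class forms its own.
Stream A: 78, 72, 66, 60, 54 — linear: a_n = 84 − 6·n.
Stream B: 25, 36, 49, 64, 81 — consecutive squares n² from n = 5.
Stream C: -6, -12, -24, -48 — a geometric progression (common ratio 2).
Stream D: 51, 51, 51, 51 — always 51.
Position 20 → stream D, term 5 = 51.

51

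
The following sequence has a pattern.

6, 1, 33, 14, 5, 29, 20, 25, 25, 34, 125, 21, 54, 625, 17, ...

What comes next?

88

Taking every 3rd term gives 3 separate tracks.
Stream A: 6, 14, 20, 34, 54 — Fibonacci-style (each term is the sum of the two before it).
Stream B: 1, 5, 25, 125, 625 — geometric, ×5 each step.
Stream C: 33, 29, 25, 21, 17 — subtracting 4 each time.
Position 16 falls in stream A as its term 6, giving 88.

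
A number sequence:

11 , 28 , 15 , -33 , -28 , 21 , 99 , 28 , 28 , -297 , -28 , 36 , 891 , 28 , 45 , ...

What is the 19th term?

8019

Taking every 3rd term gives 3 separate tracks.
Stream A: 11, -33, 99, -297, 891 — geometric with ratio -3.
Stream B: 28, -28, 28, -28, 28 — the oscillation 28·(−1)^(n+1).
Stream C: 15, 21, 28, 36, 45 — triangular numbers starting at T_5.
Position 19 falls in stream A as its term 7, giving 8019.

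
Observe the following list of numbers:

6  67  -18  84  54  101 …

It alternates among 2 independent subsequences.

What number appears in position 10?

Odd-indexed and even-indexed terms follow separate rules.
Track A: 6, -18, 54. Multiplying by -3 each time.
Track B: 67, 84, 101. Adding 17 each time.
Position 10 falls in track B as its term 5, giving 135.

135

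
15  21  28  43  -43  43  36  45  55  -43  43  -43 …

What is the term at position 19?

The slot pattern repeats as AAABBB (period 6), so there are 2 interleaved tracks.
Subsequence A: 15, 21, 28, 36, 45, 55. The triangular numbers T_5, T_6, ….
Subsequence B: 43, -43, 43, -43, 43, -43. The oscillation 43·(−1)^(n+1).
Position 19 → subsequence A, term 10 = 105.

105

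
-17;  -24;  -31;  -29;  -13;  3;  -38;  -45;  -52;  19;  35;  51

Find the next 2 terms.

-59, -66

Reading positions in blocks of 6 reveals the pattern AAABBB — 2 tracks woven together.
Track A = -17, -24, -31, -38, -45, -52: subtracting 7 each time.
Track B = -29, -13, 3, 19, 35, 51: arithmetic, step +16.
The 13th slot belongs to track A; its 7th term is -59.
Position 14 → track A, term 8 = -66.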